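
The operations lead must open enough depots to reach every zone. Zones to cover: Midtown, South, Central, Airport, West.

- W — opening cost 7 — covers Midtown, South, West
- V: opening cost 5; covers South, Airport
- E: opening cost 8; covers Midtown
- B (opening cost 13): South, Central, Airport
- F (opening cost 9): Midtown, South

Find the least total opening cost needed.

The greedy cost-per-new-zone heuristic would pick W, V, and B for 25, but a cheaper cover exists.
Choose W and B: together they cover Midtown, South, Central, Airport, West — every zone.
Total opening cost: 7 + 13 = 20.
No cover costs less than 20.

20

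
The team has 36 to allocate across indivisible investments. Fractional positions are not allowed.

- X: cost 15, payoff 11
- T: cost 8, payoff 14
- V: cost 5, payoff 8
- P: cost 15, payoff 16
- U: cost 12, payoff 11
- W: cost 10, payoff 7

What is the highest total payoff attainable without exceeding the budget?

41

Allowing fractional choices, the relaxed optimum would be about 45.3, but investments are indivisible.
T + V + U + W: cost 8 + 5 + 12 + 10 = 35 ≤ 36, payoff 14 + 8 + 11 + 7 = 40.
T + P + U: cost 8 + 15 + 12 = 35 ≤ 36, payoff 14 + 16 + 11 = 41.
Best is T, P, and U with total payoff 41.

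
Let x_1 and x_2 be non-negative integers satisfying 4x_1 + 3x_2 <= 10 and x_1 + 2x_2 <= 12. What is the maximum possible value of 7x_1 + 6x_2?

19

The continuous relaxation peaks at (0, 3.33) with value 20.00; rounding to a feasible lattice point costs some objective.
(x_1,x_2)=(1,2): 4·1+3·2=10≤10, 1·1+2·2=5≤12, objective 19.
(x_1,x_2)=(0,3): 4·0+3·3=9≤10, 1·0+2·3=6≤12, objective 18.
(x_1,x_2)=(1,1): 4·1+3·1=7≤10, 1·1+2·1=3≤12, objective 13.
The best lattice point is (1,2), giving 19.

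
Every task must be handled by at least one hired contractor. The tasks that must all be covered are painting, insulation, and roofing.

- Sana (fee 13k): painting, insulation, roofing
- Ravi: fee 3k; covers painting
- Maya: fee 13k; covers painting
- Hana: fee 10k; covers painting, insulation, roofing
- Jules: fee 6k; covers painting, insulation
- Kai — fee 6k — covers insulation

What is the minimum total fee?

10

This is an integer covering problem.
The greedy cost-per-new-task heuristic would pick Ravi and Hana for 13, but a cheaper cover exists.
Hana alone covers painting, insulation, roofing — every task.
Total fee: 10.
No cover costs less than 10.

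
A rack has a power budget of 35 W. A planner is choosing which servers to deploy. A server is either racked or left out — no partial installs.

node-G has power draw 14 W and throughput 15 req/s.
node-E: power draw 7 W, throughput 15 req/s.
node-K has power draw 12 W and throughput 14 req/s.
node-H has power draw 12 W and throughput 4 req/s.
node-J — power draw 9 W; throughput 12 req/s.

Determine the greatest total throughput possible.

44

Take node-G, node-E, and node-K: power draw 14 + 7 + 12 = 33 ≤ 35, throughput 15 + 15 + 14 = 44.
No other feasible combination does better.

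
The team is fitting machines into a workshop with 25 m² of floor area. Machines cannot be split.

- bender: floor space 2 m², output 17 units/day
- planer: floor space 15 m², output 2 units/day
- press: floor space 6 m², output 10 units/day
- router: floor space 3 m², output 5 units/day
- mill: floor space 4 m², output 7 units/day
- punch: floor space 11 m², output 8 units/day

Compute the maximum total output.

42

bender + press + router + punch: floor space 2 + 6 + 3 + 11 = 22 ≤ 25, output 17 + 10 + 5 + 8 = 40.
bender + press + router + mill: floor space 2 + 6 + 3 + 4 = 15 ≤ 25, output 17 + 10 + 5 + 7 = 39.
bender + press + mill + punch: floor space 2 + 6 + 4 + 11 = 23 ≤ 25, output 17 + 10 + 7 + 8 = 42.
Best is bender, press, mill, and punch with total output 42.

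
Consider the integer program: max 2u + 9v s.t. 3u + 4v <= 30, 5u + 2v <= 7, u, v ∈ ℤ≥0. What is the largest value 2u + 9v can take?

27

(u,v)=(0,3) is feasible, giving 27.
(u,v)=(0,2) is feasible, giving 18.
The best lattice point is (0,3), giving 27.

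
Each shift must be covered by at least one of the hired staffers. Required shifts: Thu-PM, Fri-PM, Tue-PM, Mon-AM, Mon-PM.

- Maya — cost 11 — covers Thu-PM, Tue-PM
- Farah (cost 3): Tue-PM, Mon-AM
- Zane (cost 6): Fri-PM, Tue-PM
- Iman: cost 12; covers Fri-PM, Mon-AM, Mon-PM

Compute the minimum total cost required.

23

The greedy cost-per-new-shift heuristic would pick Farah, Zane, Maya, and Iman for 32, but a cheaper cover exists.
Choose Maya and Iman: together they cover Thu-PM, Fri-PM, Tue-PM, Mon-AM, Mon-PM — every shift.
Total cost: 11 + 12 = 23.
No cover costs less than 23.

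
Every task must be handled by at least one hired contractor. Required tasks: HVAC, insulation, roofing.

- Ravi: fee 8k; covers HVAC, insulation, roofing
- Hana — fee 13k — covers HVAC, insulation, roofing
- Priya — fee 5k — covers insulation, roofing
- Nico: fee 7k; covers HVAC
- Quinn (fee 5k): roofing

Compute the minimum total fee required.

Ravi alone covers HVAC, insulation, roofing — every task.
Total fee: 8.

8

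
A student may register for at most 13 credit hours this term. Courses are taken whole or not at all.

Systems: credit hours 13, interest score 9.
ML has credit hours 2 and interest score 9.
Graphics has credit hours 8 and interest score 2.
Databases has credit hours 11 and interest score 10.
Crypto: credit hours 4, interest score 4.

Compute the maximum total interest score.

19

Allowing fractional choices, the relaxed optimum would be about 19.4, but courses are indivisible.
ML + Graphics: credit hours 2 + 8 = 10 ≤ 13, interest score 9 + 2 = 11.
ML + Databases: credit hours 2 + 11 = 13 ≤ 13, interest score 9 + 10 = 19.
ML + Crypto: credit hours 2 + 4 = 6 ≤ 13, interest score 9 + 4 = 13.
Best is ML and Databases with total interest score 19.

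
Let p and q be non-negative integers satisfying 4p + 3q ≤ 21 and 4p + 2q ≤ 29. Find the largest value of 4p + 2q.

20

(p,q)=(5,0): 4·5+3·0=20≤21, 4·5+2·0=20≤29, objective 20.
(p,q)=(4,1): 4·4+3·1=19≤21, 4·4+2·1=18≤29, objective 18.
The best lattice point is (5,0), giving 20.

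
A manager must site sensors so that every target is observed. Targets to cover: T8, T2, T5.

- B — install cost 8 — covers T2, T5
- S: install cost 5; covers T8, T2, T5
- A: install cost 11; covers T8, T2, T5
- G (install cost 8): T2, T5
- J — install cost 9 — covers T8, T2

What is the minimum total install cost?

5

This is an integer covering problem.
S alone covers T8, T2, T5 — every target.
Total install cost: 5.
No cover costs less than 5.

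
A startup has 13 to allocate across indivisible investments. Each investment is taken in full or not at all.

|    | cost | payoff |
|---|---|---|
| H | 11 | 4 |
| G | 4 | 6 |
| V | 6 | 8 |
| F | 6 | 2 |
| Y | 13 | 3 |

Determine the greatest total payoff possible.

14

Treat it as a binary knapsack problem.
G + V: cost 4 + 6 = 10 ≤ 13, payoff 6 + 8 = 14.
V + F: cost 6 + 6 = 12 ≤ 13, payoff 8 + 2 = 10.
V: cost 6 ≤ 13, payoff 8.
Best is G and V with total payoff 14.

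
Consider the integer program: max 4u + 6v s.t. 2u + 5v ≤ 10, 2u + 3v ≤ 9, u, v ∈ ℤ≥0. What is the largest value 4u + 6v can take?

16

The continuous relaxation peaks at (4.5, 0) with value 18.00; rounding to a feasible lattice point costs some objective.
(u,v)=(4,0): 2·4+5·0=8≤10, 2·4+3·0=8≤9, objective 16.
(u,v)=(3,0): 2·3+5·0=6≤10, 2·3+3·0=6≤9, objective 12.
No feasible integer point exceeds 16.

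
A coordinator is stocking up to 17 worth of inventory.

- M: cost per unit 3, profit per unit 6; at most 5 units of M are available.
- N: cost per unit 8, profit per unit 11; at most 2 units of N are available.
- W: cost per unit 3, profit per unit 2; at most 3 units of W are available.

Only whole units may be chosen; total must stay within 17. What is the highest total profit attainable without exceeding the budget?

30

This is a bounded integer knapsack.
Take 5×M: cost 15 ≤ 17, profit 5·6 = 30.
M has the best ratio (6/3) and is taken to its limit of 5; remaining capacity is filled optimally with the others.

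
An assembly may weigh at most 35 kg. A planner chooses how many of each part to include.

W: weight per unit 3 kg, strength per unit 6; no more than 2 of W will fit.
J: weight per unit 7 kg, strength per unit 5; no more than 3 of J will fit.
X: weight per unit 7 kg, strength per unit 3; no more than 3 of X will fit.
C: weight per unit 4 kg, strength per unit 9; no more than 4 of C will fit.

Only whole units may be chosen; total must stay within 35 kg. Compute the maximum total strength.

C has the best ratio (9/4); taking only C gives at most 4×9 = 36 (stopped by the supply cap of 4).
Mixing does better — 2×W, 1×J, and 4×C: weight 29 ≤ 35, strength 2·6 + 1·5 + 4·9 = 53.

53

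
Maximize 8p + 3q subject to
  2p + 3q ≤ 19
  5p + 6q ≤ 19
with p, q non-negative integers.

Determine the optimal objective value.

24

(p,q)=(3,0): 2·3+3·0=6≤19, 5·3+6·0=15≤19, objective 24.
(p,q)=(2,1): 2·2+3·1=7≤19, 5·2+6·1=16≤19, objective 19.
The best lattice point is (3,0), giving 24.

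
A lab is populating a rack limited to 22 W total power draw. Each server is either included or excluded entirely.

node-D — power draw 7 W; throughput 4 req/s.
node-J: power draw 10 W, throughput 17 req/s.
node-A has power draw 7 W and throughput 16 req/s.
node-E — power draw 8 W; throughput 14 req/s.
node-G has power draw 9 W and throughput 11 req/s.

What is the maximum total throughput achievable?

Take node-D, node-A, and node-E: power draw 7 + 7 + 8 = 22 ≤ 22, throughput 4 + 16 + 14 = 34.
No other feasible combination does better.

34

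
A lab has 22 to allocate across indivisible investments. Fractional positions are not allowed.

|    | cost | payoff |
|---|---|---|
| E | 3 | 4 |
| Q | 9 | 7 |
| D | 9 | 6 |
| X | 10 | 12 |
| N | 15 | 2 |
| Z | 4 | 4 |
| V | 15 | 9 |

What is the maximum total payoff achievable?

E + D + X: cost 3 + 9 + 10 = 22 ≤ 22, payoff 4 + 6 + 12 = 22.
E + Q + X: cost 3 + 9 + 10 = 22 ≤ 22, payoff 4 + 7 + 12 = 23.
E + X + Z: cost 3 + 10 + 4 = 17 ≤ 22, payoff 4 + 12 + 4 = 20.
Best is E, Q, and X with total payoff 23.

23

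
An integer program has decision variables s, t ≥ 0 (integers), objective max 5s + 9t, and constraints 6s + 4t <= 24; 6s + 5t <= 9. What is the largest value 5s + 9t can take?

9

(s,t)=(0,1): 6·0+4·1=4≤24, 6·0+5·1=5≤9, objective 9.
(s,t)=(1,0): 6·1+4·0=6≤24, 6·1+5·0=6≤9, objective 5.
(s,t)=(0,0): 6·0+4·0=0≤24, 6·0+5·0=0≤9, objective 0.
No feasible integer point exceeds 9.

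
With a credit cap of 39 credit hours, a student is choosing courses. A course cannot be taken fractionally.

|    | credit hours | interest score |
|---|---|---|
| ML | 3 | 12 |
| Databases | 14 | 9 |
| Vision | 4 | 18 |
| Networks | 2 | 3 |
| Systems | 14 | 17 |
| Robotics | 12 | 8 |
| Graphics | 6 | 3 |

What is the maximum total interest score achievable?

59

Treat it as a binary knapsack problem.
ML + Databases + Vision + Networks + Systems: credit hours 3 + 14 + 4 + 2 + 14 = 37 ≤ 39, interest score 12 + 9 + 18 + 3 + 17 = 59.
ML + Vision + Networks + Systems + Robotics: credit hours 3 + 4 + 2 + 14 + 12 = 35 ≤ 39, interest score 12 + 18 + 3 + 17 + 8 = 58.
Best is ML, Databases, Vision, Networks, and Systems with total interest score 59.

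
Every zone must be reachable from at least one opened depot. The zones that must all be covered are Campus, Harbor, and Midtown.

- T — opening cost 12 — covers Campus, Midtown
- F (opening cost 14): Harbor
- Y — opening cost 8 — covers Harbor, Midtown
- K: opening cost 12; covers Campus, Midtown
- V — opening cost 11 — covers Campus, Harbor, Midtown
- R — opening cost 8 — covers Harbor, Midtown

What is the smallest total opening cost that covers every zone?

This is a weighted set-cover instance.
V alone covers Campus, Harbor, Midtown — every zone.
Total opening cost: 11.
No cover costs less than 11.

11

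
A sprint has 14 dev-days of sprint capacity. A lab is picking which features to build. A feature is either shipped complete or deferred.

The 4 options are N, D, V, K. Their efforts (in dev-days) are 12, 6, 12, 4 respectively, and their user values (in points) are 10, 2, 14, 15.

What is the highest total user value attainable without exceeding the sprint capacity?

Take D and K: effort 6 + 4 = 10 ≤ 14, user value 2 + 15 = 17.
No other feasible combination does better.

17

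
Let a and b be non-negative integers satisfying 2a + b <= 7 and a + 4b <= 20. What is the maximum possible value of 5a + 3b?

(a,b)=(2,3) is feasible, giving 19.
(a,b)=(1,4) is feasible, giving 17.
(a,b)=(2,2) is feasible, giving 16.
(a,b)=(0,5) is feasible, giving 15.
No feasible integer point exceeds 19.

19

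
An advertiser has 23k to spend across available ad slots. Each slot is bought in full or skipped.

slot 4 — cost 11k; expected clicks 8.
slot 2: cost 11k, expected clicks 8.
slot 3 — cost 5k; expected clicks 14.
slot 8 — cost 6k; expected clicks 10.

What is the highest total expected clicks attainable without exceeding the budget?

Allowing fractional choices, the relaxed optimum would be about 32.7, but ad slots are indivisible.
slot 2 + slot 3 + slot 8: cost 11 + 5 + 6 = 22 ≤ 23, expected clicks 8 + 14 + 10 = 32.
slot 4 + slot 3 + slot 8: cost 11 + 5 + 6 = 22 ≤ 23, expected clicks 8 + 14 + 10 = 32.
The maximum expected clicks is 32; one optimal choice is slot 4, slot 3, and slot 8.

32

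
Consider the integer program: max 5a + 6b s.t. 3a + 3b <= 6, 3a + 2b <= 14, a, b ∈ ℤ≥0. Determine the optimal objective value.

12

(a,b)=(0,2): 3·0+3·2=6≤6, 3·0+2·2=4≤14, objective 12.
(a,b)=(1,1): 3·1+3·1=6≤6, 3·1+2·1=5≤14, objective 11.
(a,b)=(0,1): 3·0+3·1=3≤6, 3·0+2·1=2≤14, objective 6.
Maximum is 12 at (a,b)=(0,2).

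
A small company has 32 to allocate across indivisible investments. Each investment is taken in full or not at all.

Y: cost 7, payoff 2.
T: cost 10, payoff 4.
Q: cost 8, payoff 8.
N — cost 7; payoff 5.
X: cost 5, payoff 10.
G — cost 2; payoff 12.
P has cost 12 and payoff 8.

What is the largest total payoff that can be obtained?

39

Allowing fractional choices, the relaxed optimum would be about 41.7, but investments are indivisible.
Q + X + G + P: cost 8 + 5 + 2 + 12 = 27 ≤ 32, payoff 8 + 10 + 12 + 8 = 38.
T + Q + N + X + G: cost 10 + 8 + 7 + 5 + 2 = 32 ≤ 32, payoff 4 + 8 + 5 + 10 + 12 = 39.
Y + Q + N + X + G: cost 7 + 8 + 7 + 5 + 2 = 29 ≤ 32, payoff 2 + 8 + 5 + 10 + 12 = 37.
Best is T, Q, N, X, and G with total payoff 39.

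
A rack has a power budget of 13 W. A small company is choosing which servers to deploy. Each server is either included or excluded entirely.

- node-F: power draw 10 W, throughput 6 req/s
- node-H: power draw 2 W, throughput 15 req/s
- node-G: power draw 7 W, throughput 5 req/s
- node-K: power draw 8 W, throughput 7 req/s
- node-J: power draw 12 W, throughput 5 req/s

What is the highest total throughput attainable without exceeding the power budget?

22

Allowing fractional choices, the relaxed optimum would be about 24.1, but servers are indivisible.
node-H + node-K: power draw 2 + 8 = 10 ≤ 13, throughput 15 + 7 = 22.
node-F + node-H: power draw 10 + 2 = 12 ≤ 13, throughput 6 + 15 = 21.
Best is node-H and node-K with total throughput 22.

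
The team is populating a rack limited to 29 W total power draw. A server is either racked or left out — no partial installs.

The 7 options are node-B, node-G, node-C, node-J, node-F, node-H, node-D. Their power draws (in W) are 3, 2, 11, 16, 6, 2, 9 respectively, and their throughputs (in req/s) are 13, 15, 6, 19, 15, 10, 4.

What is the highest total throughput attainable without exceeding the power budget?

node-B + node-G + node-J + node-F + node-H: power draw 3 + 2 + 16 + 6 + 2 = 29 ≤ 29, throughput 13 + 15 + 19 + 15 + 10 = 72.
node-B + node-G + node-J + node-F: power draw 3 + 2 + 16 + 6 = 27 ≤ 29, throughput 13 + 15 + 19 + 15 = 62.
Best is node-B, node-G, node-J, node-F, and node-H with total throughput 72.

72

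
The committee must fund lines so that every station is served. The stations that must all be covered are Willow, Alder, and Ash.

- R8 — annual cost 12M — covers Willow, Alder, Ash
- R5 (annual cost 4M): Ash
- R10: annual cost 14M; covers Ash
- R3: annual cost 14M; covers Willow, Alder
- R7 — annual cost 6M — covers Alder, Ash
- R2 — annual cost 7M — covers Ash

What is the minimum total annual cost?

This is a weighted set-cover instance.
The greedy cost-per-new-station heuristic would pick R7 and R8 for 18, but a cheaper cover exists.
R8 alone covers Willow, Alder, Ash — every station.
Total annual cost: 12.
No cover costs less than 12.

12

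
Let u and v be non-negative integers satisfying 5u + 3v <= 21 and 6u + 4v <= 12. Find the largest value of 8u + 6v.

18

(u,v)=(0,3): 5·0+3·3=9≤21, 6·0+4·3=12≤12, objective 18.
(u,v)=(0,2): 5·0+3·2=6≤21, 6·0+4·2=8≤12, objective 12.
No feasible integer point exceeds 18.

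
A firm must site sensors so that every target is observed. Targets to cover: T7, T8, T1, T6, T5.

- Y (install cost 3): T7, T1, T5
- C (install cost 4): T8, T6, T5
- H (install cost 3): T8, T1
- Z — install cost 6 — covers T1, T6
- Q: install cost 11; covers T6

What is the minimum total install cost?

This is an integer covering problem.
Choose Y and C: together they cover T7, T8, T1, T6, T5 — every target.
Total install cost: 3 + 4 = 7.
No cover costs less than 7.

7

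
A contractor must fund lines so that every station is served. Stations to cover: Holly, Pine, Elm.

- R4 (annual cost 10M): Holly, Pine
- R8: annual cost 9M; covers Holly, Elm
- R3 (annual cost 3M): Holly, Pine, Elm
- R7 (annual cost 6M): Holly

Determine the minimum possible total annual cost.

This is a weighted set-cover instance.
R3 alone covers Holly, Pine, Elm — every station.
Total annual cost: 3.
No cover costs less than 3.

3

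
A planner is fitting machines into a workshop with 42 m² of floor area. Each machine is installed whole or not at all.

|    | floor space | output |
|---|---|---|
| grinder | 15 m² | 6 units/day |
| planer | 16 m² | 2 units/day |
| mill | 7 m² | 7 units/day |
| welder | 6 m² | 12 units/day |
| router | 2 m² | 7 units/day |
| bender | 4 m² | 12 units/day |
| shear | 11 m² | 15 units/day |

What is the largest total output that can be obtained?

Allowing fractional choices, the relaxed optimum would be about 57.8, but machines are indivisible.
planer + welder + router + bender + shear: floor space 16 + 6 + 2 + 4 + 11 = 39 ≤ 42, output 2 + 12 + 7 + 12 + 15 = 48.
grinder + welder + router + bender + shear: floor space 15 + 6 + 2 + 4 + 11 = 38 ≤ 42, output 6 + 12 + 7 + 12 + 15 = 52.
mill + welder + router + bender + shear: floor space 7 + 6 + 2 + 4 + 11 = 30 ≤ 42, output 7 + 12 + 7 + 12 + 15 = 53.
Best is mill, welder, router, bender, and shear with total output 53.

53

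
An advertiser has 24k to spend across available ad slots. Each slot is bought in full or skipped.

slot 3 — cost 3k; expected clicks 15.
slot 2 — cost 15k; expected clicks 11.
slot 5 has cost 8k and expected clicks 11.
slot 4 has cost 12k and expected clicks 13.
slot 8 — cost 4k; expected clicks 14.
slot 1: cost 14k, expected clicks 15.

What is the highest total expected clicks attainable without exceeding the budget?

Treat it as a binary knapsack problem.
Allowing fractional choices, the relaxed optimum would be about 49.8, but ad slots are indivisible.
slot 3 + slot 5 + slot 8: cost 3 + 8 + 4 = 15 ≤ 24, expected clicks 15 + 11 + 14 = 40.
slot 3 + slot 8 + slot 1: cost 3 + 4 + 14 = 21 ≤ 24, expected clicks 15 + 14 + 15 = 44.
slot 3 + slot 4 + slot 8: cost 3 + 12 + 4 = 19 ≤ 24, expected clicks 15 + 13 + 14 = 42.
Best is slot 3, slot 8, and slot 1 with total expected clicks 44.

44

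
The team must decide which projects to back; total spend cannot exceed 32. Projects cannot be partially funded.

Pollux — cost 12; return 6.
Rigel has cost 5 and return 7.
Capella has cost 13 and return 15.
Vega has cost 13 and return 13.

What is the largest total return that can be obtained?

Allowing fractional choices, the relaxed optimum would be about 35.5, but projects are indivisible.
Rigel + Capella + Vega: cost 5 + 13 + 13 = 31 ≤ 32, return 7 + 15 + 13 = 35.
Capella + Vega: cost 13 + 13 = 26 ≤ 32, return 15 + 13 = 28.
Pollux + Rigel + Capella: cost 12 + 5 + 13 = 30 ≤ 32, return 6 + 7 + 15 = 28.
Best is Rigel, Capella, and Vega with total return 35.

35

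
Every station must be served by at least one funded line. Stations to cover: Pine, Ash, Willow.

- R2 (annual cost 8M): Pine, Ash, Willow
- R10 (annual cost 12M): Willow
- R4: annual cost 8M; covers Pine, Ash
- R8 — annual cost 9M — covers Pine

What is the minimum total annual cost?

R2 alone covers Pine, Ash, Willow — every station.
Total annual cost: 8.

8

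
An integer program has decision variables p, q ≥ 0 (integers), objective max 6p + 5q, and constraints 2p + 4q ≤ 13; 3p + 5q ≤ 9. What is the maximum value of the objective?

18

(p,q)=(3,0): 2·3+4·0=6≤13, 3·3+5·0=9≤9, objective 18.
(p,q)=(2,0): 2·2+4·0=4≤13, 3·2+5·0=6≤9, objective 12.
Maximum is 18 at (p,q)=(3,0).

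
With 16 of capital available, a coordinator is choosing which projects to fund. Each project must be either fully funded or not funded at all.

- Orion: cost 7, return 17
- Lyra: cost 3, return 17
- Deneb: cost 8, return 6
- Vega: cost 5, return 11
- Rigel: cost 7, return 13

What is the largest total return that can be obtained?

45

This is an integer program with binary decision variables.
Take Orion, Lyra, and Vega: cost 7 + 3 + 5 = 15 ≤ 16, return 17 + 17 + 11 = 45.
No other feasible combination does better.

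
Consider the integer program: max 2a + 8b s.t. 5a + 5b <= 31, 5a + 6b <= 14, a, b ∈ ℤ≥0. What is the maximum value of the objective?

16

Relaxing integrality, the LP optimum is 18.67 at (a,b) = (0, 2.33), which is not an integer point.
(a,b)=(0,2): 5·0+5·2=10≤31, 5·0+6·2=12≤14, objective 16.
(a,b)=(1,1): 5·1+5·1=10≤31, 5·1+6·1=11≤14, objective 10.
Maximum is 16 at (a,b)=(0,2).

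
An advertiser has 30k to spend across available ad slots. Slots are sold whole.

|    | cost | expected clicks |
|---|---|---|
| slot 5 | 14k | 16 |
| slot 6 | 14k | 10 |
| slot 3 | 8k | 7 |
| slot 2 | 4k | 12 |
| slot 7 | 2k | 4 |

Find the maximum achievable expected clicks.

slot 6 + slot 3 + slot 2 + slot 7: cost 14 + 8 + 4 + 2 = 28 ≤ 30, expected clicks 10 + 7 + 12 + 4 = 33.
slot 5 + slot 3 + slot 2: cost 14 + 8 + 4 = 26 ≤ 30, expected clicks 16 + 7 + 12 = 35.
slot 5 + slot 3 + slot 2 + slot 7: cost 14 + 8 + 4 + 2 = 28 ≤ 30, expected clicks 16 + 7 + 12 + 4 = 39.
Best is slot 5, slot 3, slot 2, and slot 7 with total expected clicks 39.

39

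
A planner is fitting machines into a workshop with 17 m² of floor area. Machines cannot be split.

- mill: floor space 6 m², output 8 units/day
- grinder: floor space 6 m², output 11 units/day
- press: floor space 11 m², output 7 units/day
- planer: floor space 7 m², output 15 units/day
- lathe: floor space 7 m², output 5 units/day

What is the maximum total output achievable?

Allowing fractional choices, the relaxed optimum would be about 31.3, but machines are indivisible.
grinder + planer: floor space 6 + 7 = 13 ≤ 17, output 11 + 15 = 26.
mill + planer: floor space 6 + 7 = 13 ≤ 17, output 8 + 15 = 23.
planer + lathe: floor space 7 + 7 = 14 ≤ 17, output 15 + 5 = 20.
Best is grinder and planer with total output 26.

26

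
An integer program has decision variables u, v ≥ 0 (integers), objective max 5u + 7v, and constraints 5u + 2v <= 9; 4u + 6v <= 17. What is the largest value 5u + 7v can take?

Relaxing integrality, the LP optimum is 20.14 at (u,v) = (0.909, 2.23), which is not an integer point.
(u,v)=(1,2): 5·1+2·2=9≤9, 4·1+6·2=16≤17, objective 19.
(u,v)=(0,2): 5·0+2·2=4≤9, 4·0+6·2=12≤17, objective 14.
The best lattice point is (1,2), giving 19.

19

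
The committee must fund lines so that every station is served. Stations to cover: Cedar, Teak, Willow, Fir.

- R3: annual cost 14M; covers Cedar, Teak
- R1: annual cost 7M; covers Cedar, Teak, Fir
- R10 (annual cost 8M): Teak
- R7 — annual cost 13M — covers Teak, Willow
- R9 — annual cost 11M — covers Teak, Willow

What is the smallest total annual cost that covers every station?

18

Choose R1 and R9: together they cover Cedar, Teak, Willow, Fir — every station.
Total annual cost: 7 + 11 = 18.
No cover costs less than 18.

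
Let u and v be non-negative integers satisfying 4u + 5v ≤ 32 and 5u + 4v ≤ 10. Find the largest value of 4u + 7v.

14

(u,v)=(0,2): 4·0+5·2=10≤32, 5·0+4·2=8≤10, objective 14.
(u,v)=(1,1): 4·1+5·1=9≤32, 5·1+4·1=9≤10, objective 11.
(u,v)=(0,1): 4·0+5·1=5≤32, 5·0+4·1=4≤10, objective 7.
The best lattice point is (0,2), giving 14.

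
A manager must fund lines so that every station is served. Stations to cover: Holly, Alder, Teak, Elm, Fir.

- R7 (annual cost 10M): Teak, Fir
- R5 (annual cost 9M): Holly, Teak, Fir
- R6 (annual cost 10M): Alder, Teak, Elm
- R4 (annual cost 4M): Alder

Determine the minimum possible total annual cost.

19

Choose R5 and R6: together they cover Holly, Alder, Teak, Elm, Fir — every station.
Total annual cost: 9 + 10 = 19.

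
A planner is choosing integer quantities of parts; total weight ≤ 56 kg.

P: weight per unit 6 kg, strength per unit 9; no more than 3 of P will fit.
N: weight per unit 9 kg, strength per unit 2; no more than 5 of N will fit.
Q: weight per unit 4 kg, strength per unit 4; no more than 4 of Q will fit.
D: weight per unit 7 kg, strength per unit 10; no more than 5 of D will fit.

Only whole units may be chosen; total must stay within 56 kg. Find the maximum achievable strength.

P has the best ratio (9/6); taking only P gives at most 3×9 = 27 (stopped by the supply cap of 3).
Mixing does better — 3×P and 5×D: weight 53 ≤ 56, strength 3·9 + 5·10 = 77.

77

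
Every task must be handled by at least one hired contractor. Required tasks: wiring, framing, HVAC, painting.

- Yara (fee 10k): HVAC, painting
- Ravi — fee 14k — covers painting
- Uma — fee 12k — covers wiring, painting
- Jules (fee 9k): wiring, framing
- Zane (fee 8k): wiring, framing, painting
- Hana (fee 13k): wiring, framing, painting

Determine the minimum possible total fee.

Choose Yara and Zane: together they cover wiring, framing, HVAC, painting — every task.
Total fee: 10 + 8 = 18.
No cover costs less than 18.

18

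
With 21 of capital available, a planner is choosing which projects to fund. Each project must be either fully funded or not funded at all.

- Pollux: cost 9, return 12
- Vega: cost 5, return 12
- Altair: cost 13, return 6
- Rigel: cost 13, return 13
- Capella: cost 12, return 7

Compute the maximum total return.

25

Pollux + Vega: cost 9 + 5 = 14 ≤ 21, return 12 + 12 = 24.
Vega + Rigel: cost 5 + 13 = 18 ≤ 21, return 12 + 13 = 25.
Vega + Capella: cost 5 + 12 = 17 ≤ 21, return 12 + 7 = 19.
Best is Vega and Rigel with total return 25.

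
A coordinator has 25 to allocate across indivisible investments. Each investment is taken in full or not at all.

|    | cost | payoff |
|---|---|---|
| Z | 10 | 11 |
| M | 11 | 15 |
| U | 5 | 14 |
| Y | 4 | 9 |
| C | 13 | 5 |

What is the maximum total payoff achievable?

Allowing fractional choices, the relaxed optimum would be about 43.5, but investments are indivisible.
Z + M + Y: cost 10 + 11 + 4 = 25 ≤ 25, payoff 11 + 15 + 9 = 35.
M + U + Y: cost 11 + 5 + 4 = 20 ≤ 25, payoff 15 + 14 + 9 = 38.
Z + U + Y: cost 10 + 5 + 4 = 19 ≤ 25, payoff 11 + 14 + 9 = 34.
Best is M, U, and Y with total payoff 38.

38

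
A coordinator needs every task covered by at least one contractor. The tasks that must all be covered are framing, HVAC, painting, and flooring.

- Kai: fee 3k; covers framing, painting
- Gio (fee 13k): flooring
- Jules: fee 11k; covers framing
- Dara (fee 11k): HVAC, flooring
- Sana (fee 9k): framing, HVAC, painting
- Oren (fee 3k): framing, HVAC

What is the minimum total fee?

14

The greedy cost-per-new-task heuristic would pick Kai, Oren, and Dara for 17, but a cheaper cover exists.
Choose Kai and Dara: together they cover framing, HVAC, painting, flooring — every task.
Total fee: 3 + 11 = 14.
No cover costs less than 14.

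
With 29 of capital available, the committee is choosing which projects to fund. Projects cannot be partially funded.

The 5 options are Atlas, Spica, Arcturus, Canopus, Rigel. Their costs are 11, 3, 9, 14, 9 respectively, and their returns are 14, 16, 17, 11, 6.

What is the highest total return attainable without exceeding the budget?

Take Atlas, Spica, and Arcturus: cost 11 + 3 + 9 = 23 ≤ 29, return 14 + 16 + 17 = 47.
No other feasible combination does better.

47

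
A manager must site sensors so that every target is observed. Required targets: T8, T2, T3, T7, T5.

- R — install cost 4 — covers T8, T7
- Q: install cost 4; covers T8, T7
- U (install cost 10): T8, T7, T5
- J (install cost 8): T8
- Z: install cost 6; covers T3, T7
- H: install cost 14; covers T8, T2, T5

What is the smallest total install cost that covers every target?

The greedy cost-per-new-target heuristic would pick R, Z, and H for 24, but a cheaper cover exists.
Choose Z and H: together they cover T8, T2, T3, T7, T5 — every target.
Total install cost: 6 + 14 = 20.
No cover costs less than 20.

20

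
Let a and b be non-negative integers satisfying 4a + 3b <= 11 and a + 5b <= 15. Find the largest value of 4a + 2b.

10

Relaxing integrality, the LP optimum is 11.00 at (a,b) = (2.75, 0), which is not an integer point.
(a,b)=(2,1) is feasible, giving 10.
(a,b)=(1,2) is feasible, giving 8.
The best lattice point is (2,1), giving 10.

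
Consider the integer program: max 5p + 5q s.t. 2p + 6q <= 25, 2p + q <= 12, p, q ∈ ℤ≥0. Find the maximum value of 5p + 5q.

35

(p,q)=(5,2): 2·5+6·2=22≤25, 2·5+1·2=12≤12, objective 35.
(p,q)=(5,1): 2·5+6·1=16≤25, 2·5+1·1=11≤12, objective 30.
(p,q)=(4,2): 2·4+6·2=20≤25, 2·4+1·2=10≤12, objective 30.
The best lattice point is (5,2), giving 35.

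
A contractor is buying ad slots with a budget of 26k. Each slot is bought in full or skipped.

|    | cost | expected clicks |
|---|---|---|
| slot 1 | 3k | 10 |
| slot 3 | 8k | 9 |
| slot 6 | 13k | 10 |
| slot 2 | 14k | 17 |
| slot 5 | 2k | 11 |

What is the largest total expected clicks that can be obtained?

40

slot 1 + slot 3 + slot 6 + slot 5: cost 3 + 8 + 13 + 2 = 26 ≤ 26, expected clicks 10 + 9 + 10 + 11 = 40.
slot 1 + slot 2 + slot 5: cost 3 + 14 + 2 = 19 ≤ 26, expected clicks 10 + 17 + 11 = 38.
Best is slot 1, slot 3, slot 6, and slot 5 with total expected clicks 40.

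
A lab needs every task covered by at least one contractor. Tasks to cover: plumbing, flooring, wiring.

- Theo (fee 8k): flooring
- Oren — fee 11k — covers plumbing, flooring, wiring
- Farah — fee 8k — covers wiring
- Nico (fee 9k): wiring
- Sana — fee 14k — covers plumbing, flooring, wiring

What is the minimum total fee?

11

Oren alone covers plumbing, flooring, wiring — every task.
Total fee: 11.
No cover costs less than 11.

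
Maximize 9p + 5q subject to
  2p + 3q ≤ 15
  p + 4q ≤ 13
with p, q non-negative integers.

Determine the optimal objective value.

The continuous relaxation peaks at (7.5, 0) with value 67.50; rounding to a feasible lattice point costs some objective.
(p,q)=(7,0): 2·7+3·0=14≤15, 1·7+4·0=7≤13, objective 63.
(p,q)=(6,1): 2·6+3·1=15≤15, 1·6+4·1=10≤13, objective 59.
(p,q)=(6,0): 2·6+3·0=12≤15, 1·6+4·0=6≤13, objective 54.
No feasible integer point exceeds 63.

63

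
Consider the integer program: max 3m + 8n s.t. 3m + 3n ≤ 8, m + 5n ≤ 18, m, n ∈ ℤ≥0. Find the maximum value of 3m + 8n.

The continuous relaxation peaks at (0, 2.67) with value 21.33; rounding to a feasible lattice point costs some objective.
(m,n)=(0,2): 3·0+3·2=6≤8, 1·0+5·2=10≤18, objective 16.
(m,n)=(1,1): 3·1+3·1=6≤8, 1·1+5·1=6≤18, objective 11.
(m,n)=(0,1): 3·0+3·1=3≤8, 1·0+5·1=5≤18, objective 8.
The best lattice point is (0,2), giving 16.

16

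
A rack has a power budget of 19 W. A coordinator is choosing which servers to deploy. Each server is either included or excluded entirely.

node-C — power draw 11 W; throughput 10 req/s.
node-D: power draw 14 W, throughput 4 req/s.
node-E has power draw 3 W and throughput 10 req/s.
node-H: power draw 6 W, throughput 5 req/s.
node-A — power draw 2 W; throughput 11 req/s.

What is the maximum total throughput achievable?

31

node-E + node-H + node-A: power draw 3 + 6 + 2 = 11 ≤ 19, throughput 10 + 5 + 11 = 26.
node-C + node-H + node-A: power draw 11 + 6 + 2 = 19 ≤ 19, throughput 10 + 5 + 11 = 26.
node-C + node-E + node-A: power draw 11 + 3 + 2 = 16 ≤ 19, throughput 10 + 10 + 11 = 31.
Best is node-C, node-E, and node-A with total throughput 31.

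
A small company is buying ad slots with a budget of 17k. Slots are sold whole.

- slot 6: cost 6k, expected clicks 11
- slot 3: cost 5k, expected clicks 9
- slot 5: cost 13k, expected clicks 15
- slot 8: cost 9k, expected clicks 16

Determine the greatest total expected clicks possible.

slot 6 + slot 8: cost 6 + 9 = 15 ≤ 17, expected clicks 11 + 16 = 27.
slot 3 + slot 8: cost 5 + 9 = 14 ≤ 17, expected clicks 9 + 16 = 25.
Best is slot 6 and slot 8 with total expected clicks 27.

27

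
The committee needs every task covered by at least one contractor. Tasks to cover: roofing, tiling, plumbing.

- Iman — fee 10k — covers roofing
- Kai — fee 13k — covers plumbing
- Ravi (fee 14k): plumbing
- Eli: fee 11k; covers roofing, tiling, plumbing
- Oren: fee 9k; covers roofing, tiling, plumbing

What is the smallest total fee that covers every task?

Oren alone covers roofing, tiling, plumbing — every task.
Total fee: 9.
No cover costs less than 9.

9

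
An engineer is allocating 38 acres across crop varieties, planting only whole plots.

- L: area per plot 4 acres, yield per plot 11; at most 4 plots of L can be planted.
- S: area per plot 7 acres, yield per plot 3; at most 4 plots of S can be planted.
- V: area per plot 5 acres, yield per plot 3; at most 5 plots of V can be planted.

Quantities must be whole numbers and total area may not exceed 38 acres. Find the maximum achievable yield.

56

L has the best ratio (11/4); taking only L gives at most 4×11 = 44 (stopped by the supply cap of 4).
Mixing does better — 4×L and 4×V: area 36 ≤ 38, yield 4·11 + 4·3 = 56.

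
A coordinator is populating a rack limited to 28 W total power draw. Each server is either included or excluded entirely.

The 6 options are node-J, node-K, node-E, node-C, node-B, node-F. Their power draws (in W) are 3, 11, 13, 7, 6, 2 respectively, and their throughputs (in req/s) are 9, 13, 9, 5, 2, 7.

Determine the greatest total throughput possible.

Treat it as a binary knapsack problem.
Take node-J, node-K, node-C, and node-F: power draw 3 + 11 + 7 + 2 = 23 ≤ 28, throughput 9 + 13 + 5 + 7 = 34.
No other feasible combination does better.

34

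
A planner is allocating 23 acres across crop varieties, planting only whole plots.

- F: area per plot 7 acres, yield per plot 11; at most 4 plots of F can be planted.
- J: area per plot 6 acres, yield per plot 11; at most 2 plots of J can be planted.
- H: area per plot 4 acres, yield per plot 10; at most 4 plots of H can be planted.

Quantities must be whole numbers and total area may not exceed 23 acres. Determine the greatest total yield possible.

51

This is a bounded integer knapsack.
1×J and 4×H: area 22 ≤ 23, yield 1·11 + 4·10 = 51.
1×F and 4×H: area 23 ≤ 23, yield 1·11 + 4·10 = 51.
Best is 51.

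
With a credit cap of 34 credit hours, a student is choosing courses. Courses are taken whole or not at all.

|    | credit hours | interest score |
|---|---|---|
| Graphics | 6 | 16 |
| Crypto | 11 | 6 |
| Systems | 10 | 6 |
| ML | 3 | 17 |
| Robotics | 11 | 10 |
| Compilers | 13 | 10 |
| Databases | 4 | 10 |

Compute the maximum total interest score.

59

Allowing fractional choices, the relaxed optimum would be about 60.7, but courses are indivisible.
Graphics + ML + Robotics + Databases: credit hours 6 + 3 + 11 + 4 = 24 ≤ 34, interest score 16 + 17 + 10 + 10 = 53.
Graphics + Systems + ML + Robotics + Databases: credit hours 6 + 10 + 3 + 11 + 4 = 34 ≤ 34, interest score 16 + 6 + 17 + 10 + 10 = 59.
Graphics + Crypto + Systems + ML + Databases: credit hours 6 + 11 + 10 + 3 + 4 = 34 ≤ 34, interest score 16 + 6 + 6 + 17 + 10 = 55.
Best is Graphics, Systems, ML, Robotics, and Databases with total interest score 59.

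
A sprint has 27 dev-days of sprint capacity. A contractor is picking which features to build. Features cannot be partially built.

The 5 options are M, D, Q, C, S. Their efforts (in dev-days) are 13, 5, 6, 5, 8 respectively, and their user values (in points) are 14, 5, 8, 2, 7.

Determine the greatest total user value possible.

29

M + Q + S: effort 13 + 6 + 8 = 27 ≤ 27, user value 14 + 8 + 7 = 29.
M + D + Q: effort 13 + 5 + 6 = 24 ≤ 27, user value 14 + 5 + 8 = 27.
Best is M, Q, and S with total user value 29.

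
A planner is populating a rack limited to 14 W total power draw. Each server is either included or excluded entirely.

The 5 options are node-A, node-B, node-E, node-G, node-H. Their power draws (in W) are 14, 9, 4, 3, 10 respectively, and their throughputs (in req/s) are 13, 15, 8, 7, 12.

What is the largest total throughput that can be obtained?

node-B + node-E: power draw 9 + 4 = 13 ≤ 14, throughput 15 + 8 = 23.
node-E + node-H: power draw 4 + 10 = 14 ≤ 14, throughput 8 + 12 = 20.
node-B + node-G: power draw 9 + 3 = 12 ≤ 14, throughput 15 + 7 = 22.
Best is node-B and node-E with total throughput 23.

23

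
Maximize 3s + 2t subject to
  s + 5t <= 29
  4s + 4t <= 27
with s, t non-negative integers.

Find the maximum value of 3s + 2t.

Relaxing integrality, the LP optimum is 20.25 at (s,t) = (6.75, 0), which is not an integer point.
(s,t)=(6,0): 1·6+5·0=6≤29, 4·6+4·0=24≤27, objective 18.
(s,t)=(5,1): 1·5+5·1=10≤29, 4·5+4·1=24≤27, objective 17.
(s,t)=(5,0): 1·5+5·0=5≤29, 4·5+4·0=20≤27, objective 15.
No feasible integer point exceeds 18.

18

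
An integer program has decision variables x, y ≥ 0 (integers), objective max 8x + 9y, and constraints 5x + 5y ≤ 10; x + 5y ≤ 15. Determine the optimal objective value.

18

(x,y)=(0,2): 5·0+5·2=10≤10, 1·0+5·2=10≤15, objective 18.
(x,y)=(1,1): 5·1+5·1=10≤10, 1·1+5·1=6≤15, objective 17.
Maximum is 18 at (x,y)=(0,2).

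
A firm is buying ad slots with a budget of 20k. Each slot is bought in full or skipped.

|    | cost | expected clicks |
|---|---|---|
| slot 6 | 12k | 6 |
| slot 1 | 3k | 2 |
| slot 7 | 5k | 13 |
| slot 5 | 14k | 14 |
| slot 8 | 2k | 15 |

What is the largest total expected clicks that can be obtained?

34

slot 1 + slot 5 + slot 8: cost 3 + 14 + 2 = 19 ≤ 20, expected clicks 2 + 14 + 15 = 31.
slot 1 + slot 7 + slot 8: cost 3 + 5 + 2 = 10 ≤ 20, expected clicks 2 + 13 + 15 = 30.
slot 6 + slot 7 + slot 8: cost 12 + 5 + 2 = 19 ≤ 20, expected clicks 6 + 13 + 15 = 34.
Best is slot 6, slot 7, and slot 8 with total expected clicks 34.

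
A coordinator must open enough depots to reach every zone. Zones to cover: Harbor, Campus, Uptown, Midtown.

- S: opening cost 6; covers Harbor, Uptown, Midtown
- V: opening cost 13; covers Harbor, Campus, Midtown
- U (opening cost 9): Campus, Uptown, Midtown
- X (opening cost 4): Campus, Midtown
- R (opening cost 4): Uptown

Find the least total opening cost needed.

10

This is an integer covering problem.
Choose S and X: together they cover Harbor, Campus, Uptown, Midtown — every zone.
Total opening cost: 6 + 4 = 10.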